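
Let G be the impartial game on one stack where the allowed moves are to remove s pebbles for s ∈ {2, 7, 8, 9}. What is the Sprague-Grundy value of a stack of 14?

3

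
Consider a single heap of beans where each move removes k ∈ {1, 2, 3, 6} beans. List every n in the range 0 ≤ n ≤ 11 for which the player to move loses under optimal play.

0, 4, 8

Compute g(0), g(1), … for moves {1, 2, 3, 6}:
k:     0  1  2  3  4  5  6  7  8  9 10 11
g(k):  0  1  2  3  0  1  2  3  0  1  2  3
The P-positions (g = 0) in 0..11 are 0, 4, 8.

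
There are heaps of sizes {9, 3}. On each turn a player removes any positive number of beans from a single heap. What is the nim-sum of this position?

10

Nim-sum: 9 XOR 3 = 10.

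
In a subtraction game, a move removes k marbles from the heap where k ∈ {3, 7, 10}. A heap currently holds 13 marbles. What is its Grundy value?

2

Compute g(0), g(1), … for moves {3, 7, 10}:
g(0) = mex{} = 0
g(1) = mex{} = 0
g(2) = mex{} = 0
g(3) = mex{0} = 1
g(4) = mex{0} = 1
g(5) = mex{0} = 1
g(6) = mex{1} = 0
g(7) = mex{0,1} = 2
g(8) = mex{0,1} = 2
g(9) = mex{0} = 1
g(10) = mex{0,1,2} = 3
g(11) = mex{0,1,2} = 3
g(12) = mex{0,1} = 2
g(13) = mex{0,1,3} = 2
So g(13) = 2.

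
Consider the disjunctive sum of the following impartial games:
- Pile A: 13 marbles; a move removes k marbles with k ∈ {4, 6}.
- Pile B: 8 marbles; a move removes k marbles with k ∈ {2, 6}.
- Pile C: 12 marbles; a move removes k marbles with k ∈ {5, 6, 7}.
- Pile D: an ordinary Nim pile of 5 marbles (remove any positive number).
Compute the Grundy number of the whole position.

5

Grundy values for pile A (subtraction set {4, 6}):
k:     0  1  2  3  4  5  6  7  8  9 10 11 12 13
g(k):  0  0  0  0  1  1  1  1  2  2  0  0  0  0
So g(13) = 0.
Grundy values for pile B (subtraction set {2, 6}):
k:     0  1  2  3  4  5  6  7  8
g(k):  0  0  1  1  0  0  1  1  0
So g(8) = 0.
For pile C, compute g(0), g(1), … with moves {5, 6, 7}:
g(0) = mex{} = 0
g(1) = mex{} = 0
g(2) = mex{} = 0
g(3) = mex{} = 0
g(4) = mex{} = 0
g(5) = mex{0} = 1
g(6) = mex{0} = 1
g(7) = mex{0} = 1
g(8) = mex{0} = 1
g(9) = mex{0} = 1
g(10) = mex{0,1} = 2
g(11) = mex{0,1} = 2
g(12) = mex{1} = 0
So g(12) = 0.
Pile D is a plain Nim pile of size 5, so its Grundy value is 5.
The value of a disjunctive sum is the nim-sum of the parts.
Combined value = 0 XOR 0 XOR 0 XOR 5 = 5.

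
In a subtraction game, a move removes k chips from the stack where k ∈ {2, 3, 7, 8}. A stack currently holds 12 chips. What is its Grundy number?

Grundy values for subtraction set {2, 3, 7, 8}:
g(0) = mex{} = 0
g(1) = mex{} = 0
g(2) = mex{0} = 1
g(3) = mex{0} = 1
g(4) = mex{0,1} = 2
g(5) = mex{1} = 0
g(6) = mex{1,2} = 0
g(7) = mex{0,2} = 1
g(8) = mex{0} = 1
g(9) = mex{0,1} = 2
g(10) = mex{1} = 0
g(11) = mex{1,2} = 0
g(12) = mex{0,2} = 1
So g(12) = 1.

1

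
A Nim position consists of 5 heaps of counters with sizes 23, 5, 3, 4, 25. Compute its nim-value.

Nim-sum: 23 ^ 5 ^ 3 ^ 4 ^ 25 = 12.

12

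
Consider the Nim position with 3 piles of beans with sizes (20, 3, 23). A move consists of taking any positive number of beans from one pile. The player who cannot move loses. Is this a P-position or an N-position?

P-position

In binary:
  10100  (20)
  00011  (3)
  10111  (23)
  -----
  00000  (0)
The nim-sum is 0, so this is a P-position: the player to move is in a losing position under optimal play.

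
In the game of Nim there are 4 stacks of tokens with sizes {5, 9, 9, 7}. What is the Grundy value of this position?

2

Nim-sum: 5 ⊕ 9 ⊕ 9 ⊕ 7 = 2.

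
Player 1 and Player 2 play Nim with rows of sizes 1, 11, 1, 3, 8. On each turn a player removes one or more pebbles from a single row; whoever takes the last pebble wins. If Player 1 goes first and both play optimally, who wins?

Player 2 wins

Compute the nim-sum pairwise:
1 ^ 11 = 10
10 ^ 1 = 11
11 ^ 3 = 8
8 ^ 8 = 0
The nim-sum is 0, so this is a P-position: the player to move is in a losing position under optimal play; Player 1 is about to move from it and so loses — Player 2 wins.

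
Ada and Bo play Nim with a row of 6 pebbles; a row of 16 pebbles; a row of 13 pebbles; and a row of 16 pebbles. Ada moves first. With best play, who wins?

Nim-sum: 6 ⊕ 16 ⊕ 13 ⊕ 16 = 11.
The nim-sum is 11 ≠ 0, so this is an N-position: the player to move can win; Ada has a winning move.

Ada wins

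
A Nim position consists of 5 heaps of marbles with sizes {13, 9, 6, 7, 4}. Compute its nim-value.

1

In binary:
  1101  (13)
  1001  (9)
  0110  (6)
  0111  (7)
  0100  (4)
  ----
  0001  (1)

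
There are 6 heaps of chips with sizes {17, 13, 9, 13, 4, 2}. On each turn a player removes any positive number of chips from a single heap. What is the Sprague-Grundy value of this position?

Nim-sum: 17 XOR 13 XOR 9 XOR 13 XOR 4 XOR 2 = 30.

30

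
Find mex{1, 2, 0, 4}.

The values 0, 1, 2 are all present; 3 is the first non-negative integer missing from the set.

3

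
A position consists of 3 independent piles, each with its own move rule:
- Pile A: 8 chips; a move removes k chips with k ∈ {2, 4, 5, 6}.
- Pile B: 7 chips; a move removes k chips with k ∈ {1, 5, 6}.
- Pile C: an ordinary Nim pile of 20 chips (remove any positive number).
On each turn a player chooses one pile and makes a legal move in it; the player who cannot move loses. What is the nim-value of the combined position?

23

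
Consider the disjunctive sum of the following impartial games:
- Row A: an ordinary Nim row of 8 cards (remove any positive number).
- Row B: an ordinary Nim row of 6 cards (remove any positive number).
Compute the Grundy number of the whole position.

14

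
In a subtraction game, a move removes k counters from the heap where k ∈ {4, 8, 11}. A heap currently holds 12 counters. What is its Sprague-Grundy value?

3

Grundy values for subtraction set {4, 8, 11}:
k:     0  1  2  3  4  5  6  7  8  9 10 11 12
g(k):  0  0  0  0  1  1  1  1  2  2  2  2  3
So g(12) = 3.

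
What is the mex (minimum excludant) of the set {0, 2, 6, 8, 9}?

1

0 is in the set but 1 is not, so the mex is 1.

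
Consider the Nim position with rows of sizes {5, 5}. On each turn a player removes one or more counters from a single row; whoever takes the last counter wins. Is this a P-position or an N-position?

Compute the nim-sum pairwise:
5 XOR 5 = 0
The nim-sum is 0, so this is a P-position: the player to move is in a losing position under optimal play.

P-position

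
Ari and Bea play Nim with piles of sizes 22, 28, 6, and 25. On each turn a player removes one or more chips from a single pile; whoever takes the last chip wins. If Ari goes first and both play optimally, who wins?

Compute the nim-sum pairwise:
22 ⊕ 28 = 10
10 ⊕ 6 = 12
12 ⊕ 25 = 21
The nim-sum is 21 ≠ 0, so this is an N-position: the player to move can win; Ari has a winning move.

Ari wins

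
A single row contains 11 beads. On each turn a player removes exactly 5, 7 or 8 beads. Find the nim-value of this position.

Grundy values for subtraction set {5, 7, 8}:
g(0) = mex{} = 0
g(1) = mex{} = 0
g(2) = mex{} = 0
g(3) = mex{} = 0
g(4) = mex{} = 0
g(5) = mex{0} = 1
g(6) = mex{0} = 1
g(7) = mex{0} = 1
g(8) = mex{0} = 1
g(9) = mex{0} = 1
g(10) = mex{0,1} = 2
g(11) = mex{0,1} = 2
So g(11) = 2.

2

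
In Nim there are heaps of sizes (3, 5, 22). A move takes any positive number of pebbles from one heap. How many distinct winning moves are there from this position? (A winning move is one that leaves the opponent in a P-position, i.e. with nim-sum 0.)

Bitwise XOR of the heap sizes:
  00011  (3)
  00101  (5)
  10110  (22)
  -----
  10000  (16)
The overall nim-sum is X = 16. A heap of size p has a winning move iff p XOR X < p (reduce it to p XOR X).
  3: 3 XOR 16 = 19 ≥ 3 — no move.
  5: 5 XOR 16 = 21 ≥ 5 — no move.
  22: 22 XOR 16 = 6 < 22 — winning move (to 6).
That gives 1 winning move.

1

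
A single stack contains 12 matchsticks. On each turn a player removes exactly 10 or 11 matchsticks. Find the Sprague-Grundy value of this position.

Grundy values for subtraction set {10, 11}:
k:     0  1  2  3  4  5  6  7  8  9 10 11 12
g(k):  0  0  0  0  0  0  0  0  0  0  1  1  1
So g(12) = 1.

1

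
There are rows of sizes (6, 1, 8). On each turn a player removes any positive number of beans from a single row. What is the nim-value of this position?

In binary:
  0110  (6)
  0001  (1)
  1000  (8)
  ----
  1111  (15)

15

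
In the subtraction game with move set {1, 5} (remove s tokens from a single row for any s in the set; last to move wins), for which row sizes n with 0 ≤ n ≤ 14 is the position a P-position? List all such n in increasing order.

Build the Grundy sequence with g(k) = mex{g(k−s) : s ∈ {1, 5}, s ≤ k}:
k:     0  1  2  3  4  5  6  7  8  9 10 11 12 13 14
g(k):  0  1  0  1  0  1  0  1  0  1  0  1  0  1  0
The P-positions (g = 0) in 0..14 are 0, 2, 4, 6, 8, 10, 12, 14.

0, 2, 4, 6, 8, 10, 12, 14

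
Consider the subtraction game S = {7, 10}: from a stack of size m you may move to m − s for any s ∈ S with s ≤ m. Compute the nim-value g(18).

Grundy values for subtraction set {7, 10}:
k:     0  1  2  3  4  5  6  7  8  9 10 11 12 13 14 15 16 17 18
g(k):  0  0  0  0  0  0  0  1  1  1  1  1  1  1  2  2  2  0  0
So g(18) = 0.

0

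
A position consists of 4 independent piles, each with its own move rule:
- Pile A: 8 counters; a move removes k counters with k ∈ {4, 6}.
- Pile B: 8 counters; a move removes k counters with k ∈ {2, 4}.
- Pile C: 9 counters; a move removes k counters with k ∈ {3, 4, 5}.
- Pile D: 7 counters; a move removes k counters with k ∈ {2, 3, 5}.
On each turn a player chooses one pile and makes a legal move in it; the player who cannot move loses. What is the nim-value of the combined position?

Build the Grundy sequence for pile A with g(k) = mex{g(k−s) : s ∈ {4, 6}, s ≤ k}:
g(0) = mex{} = 0
g(1) = mex{} = 0
g(2) = mex{} = 0
g(3) = mex{} = 0
g(4) = mex{0} = 1
g(5) = mex{0} = 1
g(6) = mex{0} = 1
g(7) = mex{0} = 1
g(8) = mex{0,1} = 2
So g(8) = 2.
Build the Grundy sequence for pile B with g(k) = mex{g(k−s) : s ∈ {2, 4}, s ≤ k}:
g(0) = mex{} = 0
g(1) = mex{} = 0
g(2) = mex{0} = 1
g(3) = mex{0} = 1
g(4) = mex{0,1} = 2
g(5) = mex{0,1} = 2
g(6) = mex{1,2} = 0
g(7) = mex{1,2} = 0
g(8) = mex{0,2} = 1
So g(8) = 1.
Grundy values for pile C (subtraction set {3, 4, 5}):
g(0) = mex{} = 0
g(1) = mex{} = 0
g(2) = mex{} = 0
g(3) = mex{0} = 1
g(4) = mex{0} = 1
g(5) = mex{0} = 1
g(6) = mex{0,1} = 2
g(7) = mex{0,1} = 2
g(8) = mex{1} = 0
g(9) = mex{1,2} = 0
So g(9) = 0.
Build the Grundy sequence for pile D with g(k) = mex{g(k−s) : s ∈ {2, 3, 5}, s ≤ k}:
g(0) = mex{} = 0
g(1) = mex{} = 0
g(2) = mex{0} = 1
g(3) = mex{0} = 1
g(4) = mex{0,1} = 2
g(5) = mex{0,1} = 2
g(6) = mex{0,1,2} = 3
g(7) = mex{1,2} = 0
So g(7) = 0.
By the Sprague-Grundy theorem, the Grundy value of a sum of independent games is the XOR of the component values.
Combined value = 2 XOR 1 XOR 0 XOR 0 = 3.

3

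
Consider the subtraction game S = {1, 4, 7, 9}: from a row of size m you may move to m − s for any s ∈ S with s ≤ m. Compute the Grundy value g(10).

Compute g(0), g(1), … for moves {1, 4, 7, 9}:
k:     0  1  2  3  4  5  6  7  8  9 10
g(k):  0  1  0  1  2  0  1  2  0  1  0
So g(10) = 0.

0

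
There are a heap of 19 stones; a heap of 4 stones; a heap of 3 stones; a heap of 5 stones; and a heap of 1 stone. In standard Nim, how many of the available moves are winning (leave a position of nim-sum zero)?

1

Nim-sum: 19 ^ 4 ^ 3 ^ 5 ^ 1 = 16.
The overall nim-sum is X = 16. A heap of size p has a winning move iff p XOR X < p (reduce it to p XOR X).
  19: 19 XOR 16 = 3 < 19 — winning move (to 3).
  4: 4 XOR 16 = 20 ≥ 4 — no move.
  3: 3 XOR 16 = 19 ≥ 3 — no move.
  5: 5 XOR 16 = 21 ≥ 5 — no move.
  1: 1 XOR 16 = 17 ≥ 1 — no move.
That gives 1 winning move.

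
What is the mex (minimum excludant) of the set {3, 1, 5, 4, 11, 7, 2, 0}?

The values 0, 1, 2, 3, 4, 5 are all present; 6 is the first non-negative integer missing from the set.

6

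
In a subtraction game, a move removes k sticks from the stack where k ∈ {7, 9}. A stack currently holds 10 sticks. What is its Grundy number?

1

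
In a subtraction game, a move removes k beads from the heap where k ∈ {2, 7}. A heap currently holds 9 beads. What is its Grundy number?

Build the Grundy sequence with g(k) = mex{g(k−s) : s ∈ {2, 7}, s ≤ k}:
g(0) = mex{} = 0
g(1) = mex{} = 0
g(2) = mex{0} = 1
g(3) = mex{0} = 1
g(4) = mex{1} = 0
g(5) = mex{1} = 0
g(6) = mex{0} = 1
g(7) = mex{0} = 1
g(8) = mex{0,1} = 2
g(9) = mex{1} = 0
So g(9) = 0.

0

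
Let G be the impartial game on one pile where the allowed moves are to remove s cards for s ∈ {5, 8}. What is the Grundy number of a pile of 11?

2

Compute g(0), g(1), … for moves {5, 8}:
g(0) = mex{} = 0
g(1) = mex{} = 0
g(2) = mex{} = 0
g(3) = mex{} = 0
g(4) = mex{} = 0
g(5) = mex{0} = 1
g(6) = mex{0} = 1
g(7) = mex{0} = 1
g(8) = mex{0} = 1
g(9) = mex{0} = 1
g(10) = mex{0,1} = 2
g(11) = mex{0,1} = 2
So g(11) = 2.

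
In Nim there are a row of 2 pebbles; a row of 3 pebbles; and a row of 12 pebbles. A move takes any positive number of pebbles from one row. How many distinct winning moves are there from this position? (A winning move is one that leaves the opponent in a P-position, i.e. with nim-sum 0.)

Compute the nim-sum pairwise:
2 ⊕ 3 = 1
1 ⊕ 12 = 13
The overall nim-sum is X = 13. A row of size p has a winning move iff p XOR X < p (reduce it to p XOR X).
  2: 2 XOR 13 = 15 ≥ 2 — no move.
  3: 3 XOR 13 = 14 ≥ 3 — no move.
  12: 12 XOR 13 = 1 < 12 — winning move (to 1).
That gives 1 winning move.

1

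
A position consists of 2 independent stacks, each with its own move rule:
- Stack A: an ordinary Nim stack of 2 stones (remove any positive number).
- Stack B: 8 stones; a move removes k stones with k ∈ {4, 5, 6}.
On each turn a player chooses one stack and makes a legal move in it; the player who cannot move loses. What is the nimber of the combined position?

Stack A is a plain Nim stack of size 2, so its Grundy value is 2.
For stack B, compute g(0), g(1), … with moves {4, 5, 6}:
k:     0  1  2  3  4  5  6  7  8
g(k):  0  0  0  0  1  1  1  1  2
So g(8) = 2.
The value of a disjunctive sum is the nim-sum of the parts.
Combined value = 2 ⊕ 2 = 0.

0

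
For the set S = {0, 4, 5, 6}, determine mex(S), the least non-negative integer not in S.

1

0 is in the set but 1 is not, so the mex is 1.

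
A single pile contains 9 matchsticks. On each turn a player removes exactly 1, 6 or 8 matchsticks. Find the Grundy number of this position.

Grundy values for subtraction set {1, 6, 8}:
k:     0  1  2  3  4  5  6  7  8  9
g(k):  0  1  0  1  0  1  2  0  1  0
So g(9) = 0.

0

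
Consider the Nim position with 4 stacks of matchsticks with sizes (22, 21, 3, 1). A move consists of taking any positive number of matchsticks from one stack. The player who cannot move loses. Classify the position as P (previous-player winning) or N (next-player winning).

N-position

Nim-sum: 22 ^ 21 ^ 3 ^ 1 = 1.
The nim-sum is 1 ≠ 0, so this is an N-position: the player to move can win.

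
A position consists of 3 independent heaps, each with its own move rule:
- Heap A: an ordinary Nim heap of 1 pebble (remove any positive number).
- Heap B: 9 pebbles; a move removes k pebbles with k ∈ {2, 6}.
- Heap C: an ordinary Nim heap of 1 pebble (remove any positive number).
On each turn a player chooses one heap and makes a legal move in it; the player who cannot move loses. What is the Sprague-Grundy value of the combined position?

Heap A is a plain Nim heap of size 1, so its Grundy value is 1.
Grundy values for heap B (subtraction set {2, 6}):
g(0) = mex{} = 0
g(1) = mex{} = 0
g(2) = mex{0} = 1
g(3) = mex{0} = 1
g(4) = mex{1} = 0
g(5) = mex{1} = 0
g(6) = mex{0} = 1
g(7) = mex{0} = 1
g(8) = mex{1} = 0
g(9) = mex{1} = 0
So g(9) = 0.
Heap C is a plain Nim heap of size 1, so its Grundy value is 1.
The value of a disjunctive sum is the nim-sum of the parts.
Combined value = 1 ⊕ 0 ⊕ 1 = 0.

0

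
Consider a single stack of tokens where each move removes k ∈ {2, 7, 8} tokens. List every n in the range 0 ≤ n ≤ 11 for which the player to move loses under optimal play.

0, 1, 4, 5, 10

Compute g(0), g(1), … for moves {2, 7, 8}:
g(0) = mex{} = 0
g(1) = mex{} = 0
g(2) = mex{0} = 1
g(3) = mex{0} = 1
g(4) = mex{1} = 0
g(5) = mex{1} = 0
g(6) = mex{0} = 1
g(7) = mex{0} = 1
g(8) = mex{0,1} = 2
g(9) = mex{0,1} = 2
g(10) = mex{1,2} = 0
g(11) = mex{0,1,2} = 3
The P-positions (g = 0) in 0..11 are 0, 1, 4, 5, 10.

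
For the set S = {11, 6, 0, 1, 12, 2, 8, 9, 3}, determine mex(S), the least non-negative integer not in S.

4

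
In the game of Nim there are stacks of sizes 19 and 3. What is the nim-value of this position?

16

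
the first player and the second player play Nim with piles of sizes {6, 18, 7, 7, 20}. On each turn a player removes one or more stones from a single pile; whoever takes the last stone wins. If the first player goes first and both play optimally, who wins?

Compute the nim-sum pairwise:
6 ^ 18 = 20
20 ^ 7 = 19
19 ^ 7 = 20
20 ^ 20 = 0
The nim-sum is 0, so this is a P-position: the player to move is in a losing position under optimal play; the first player is about to move from it and so loses — the second player wins.

the second player wins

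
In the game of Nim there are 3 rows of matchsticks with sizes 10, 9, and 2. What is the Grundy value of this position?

In binary:
  1010  (10)
  1001  (9)
  0010  (2)
  ----
  0001  (1)

1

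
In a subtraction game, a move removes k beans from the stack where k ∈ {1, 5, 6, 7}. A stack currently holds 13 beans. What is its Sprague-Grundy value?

1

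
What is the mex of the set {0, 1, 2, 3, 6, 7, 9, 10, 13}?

4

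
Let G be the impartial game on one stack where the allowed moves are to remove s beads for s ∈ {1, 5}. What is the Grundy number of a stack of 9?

1

Grundy values for subtraction set {1, 5}:
k:     0  1  2  3  4  5  6  7  8  9
g(k):  0  1  0  1  0  1  0  1  0  1
So g(9) = 1.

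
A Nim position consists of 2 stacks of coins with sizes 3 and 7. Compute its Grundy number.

4

Nim-sum: 3 ⊕ 7 = 4.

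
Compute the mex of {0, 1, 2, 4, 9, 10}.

The values 0, 1, 2 are all present; 3 is the first non-negative integer missing from the set.

3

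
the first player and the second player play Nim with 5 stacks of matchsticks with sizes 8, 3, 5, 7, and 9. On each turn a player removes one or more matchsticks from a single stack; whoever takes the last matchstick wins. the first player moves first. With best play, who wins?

Compute the nim-sum pairwise:
8 ^ 3 = 11
11 ^ 5 = 14
14 ^ 7 = 9
9 ^ 9 = 0
The nim-sum is 0, so this is a P-position: the player to move is in a losing position under optimal play; the first player is about to move from it and so loses — the second player wins.

the second player wins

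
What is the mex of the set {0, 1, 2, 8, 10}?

3

The values 0, 1, 2 are all present; 3 is the first non-negative integer missing from the set.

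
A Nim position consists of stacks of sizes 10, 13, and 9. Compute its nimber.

Nim-sum: 10 ^ 13 ^ 9 = 14.

14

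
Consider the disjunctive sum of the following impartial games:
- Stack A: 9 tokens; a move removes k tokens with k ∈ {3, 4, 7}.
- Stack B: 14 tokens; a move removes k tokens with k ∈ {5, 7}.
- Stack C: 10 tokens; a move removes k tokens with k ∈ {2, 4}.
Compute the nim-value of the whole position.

For stack A, compute g(0), g(1), … with moves {3, 4, 7}:
g(0) = mex{} = 0
g(1) = mex{} = 0
g(2) = mex{} = 0
g(3) = mex{0} = 1
g(4) = mex{0} = 1
g(5) = mex{0} = 1
g(6) = mex{0,1} = 2
g(7) = mex{0,1} = 2
g(8) = mex{0,1} = 2
g(9) = mex{0,1,2} = 3
So g(9) = 3.
Build the Grundy sequence for stack B with g(k) = mex{g(k−s) : s ∈ {5, 7}, s ≤ k}:
k:     0  1  2  3  4  5  6  7  8  9 10 11 12 13 14
g(k):  0  0  0  0  0  1  1  1  1  1  2  2  0  0  0
So g(14) = 0.
For stack C, compute g(0), g(1), … with moves {2, 4}:
k:     0  1  2  3  4  5  6  7  8  9 10
g(k):  0  0  1  1  2  2  0  0  1  1  2
So g(10) = 2.
By the Sprague-Grundy theorem, the Grundy value of a sum of independent games is the XOR of the component values.
Combined value = 3 ⊕ 0 ⊕ 2 = 1.

1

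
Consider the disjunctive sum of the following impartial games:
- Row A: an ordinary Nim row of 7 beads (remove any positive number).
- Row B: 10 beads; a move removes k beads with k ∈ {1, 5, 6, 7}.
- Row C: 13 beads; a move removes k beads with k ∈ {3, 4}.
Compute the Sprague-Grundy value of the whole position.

7

Row A is a plain Nim row of size 7, so its Grundy value is 7.
Grundy values for row B (subtraction set {1, 5, 6, 7}):
k:     0  1  2  3  4  5  6  7  8  9 10
g(k):  0  1  0  1  0  1  2  3  2  3  2
So g(10) = 2.
Build the Grundy sequence for row C with g(k) = mex{g(k−s) : s ∈ {3, 4}, s ≤ k}:
g(0) = mex{} = 0
g(1) = mex{} = 0
g(2) = mex{} = 0
g(3) = mex{0} = 1
g(4) = mex{0} = 1
g(5) = mex{0} = 1
g(6) = mex{0,1} = 2
g(7) = mex{1} = 0
g(8) = mex{1} = 0
g(9) = mex{1,2} = 0
g(10) = mex{0,2} = 1
g(11) = mex{0} = 1
g(12) = mex{0} = 1
g(13) = mex{0,1} = 2
So g(13) = 2.
The value of a disjunctive sum is the nim-sum of the parts.
Combined value = 7 XOR 2 XOR 2 = 7.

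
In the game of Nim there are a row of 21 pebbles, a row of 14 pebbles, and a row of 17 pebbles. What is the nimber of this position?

10

Compute the nim-sum pairwise:
21 ^ 14 = 27
27 ^ 17 = 10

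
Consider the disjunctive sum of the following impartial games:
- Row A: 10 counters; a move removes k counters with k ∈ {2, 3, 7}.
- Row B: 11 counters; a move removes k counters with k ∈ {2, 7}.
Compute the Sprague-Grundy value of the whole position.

Build the Grundy sequence for row A with g(k) = mex{g(k−s) : s ∈ {2, 3, 7}, s ≤ k}:
k:     0  1  2  3  4  5  6  7  8  9 10
g(k):  0  0  1  1  2  0  0  1  1  2  0
So g(10) = 0.
Grundy values for row B (subtraction set {2, 7}):
g(0) = mex{} = 0
g(1) = mex{} = 0
g(2) = mex{0} = 1
g(3) = mex{0} = 1
g(4) = mex{1} = 0
g(5) = mex{1} = 0
g(6) = mex{0} = 1
g(7) = mex{0} = 1
g(8) = mex{0,1} = 2
g(9) = mex{1} = 0
g(10) = mex{1,2} = 0
g(11) = mex{0} = 1
So g(11) = 1.
By the Sprague-Grundy theorem, the Grundy value of a sum of independent games is the XOR of the component values.
Combined value = 0 XOR 1 = 1.

1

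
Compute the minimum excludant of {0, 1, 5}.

The values 0, 1 are all present; 2 is the first non-negative integer missing from the set.

2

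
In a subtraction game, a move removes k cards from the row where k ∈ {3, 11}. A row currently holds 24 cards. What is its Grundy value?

1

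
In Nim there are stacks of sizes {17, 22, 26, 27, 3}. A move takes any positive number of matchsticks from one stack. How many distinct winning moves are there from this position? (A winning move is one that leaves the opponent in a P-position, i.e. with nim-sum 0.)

1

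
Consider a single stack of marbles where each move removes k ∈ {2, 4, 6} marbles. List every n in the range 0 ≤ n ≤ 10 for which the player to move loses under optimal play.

0, 1, 8, 9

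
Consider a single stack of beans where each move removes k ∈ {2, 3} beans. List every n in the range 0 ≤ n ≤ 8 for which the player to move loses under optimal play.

Build the Grundy sequence with g(k) = mex{g(k−s) : s ∈ {2, 3}, s ≤ k}:
k:     0  1  2  3  4  5  6  7  8
g(k):  0  0  1  1  2  0  0  1  1
The P-positions (g = 0) in 0..8 are 0, 1, 5, 6.

0, 1, 5, 6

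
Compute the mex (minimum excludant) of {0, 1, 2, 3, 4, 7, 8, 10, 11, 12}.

5

The values 0, 1, 2, 3, 4 are all present; 5 is the first non-negative integer missing from the set.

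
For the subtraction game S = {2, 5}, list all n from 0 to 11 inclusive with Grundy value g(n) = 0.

0, 1, 4, 7, 8, 11

Grundy values for subtraction set {2, 5}:
g(0) = mex{} = 0
g(1) = mex{} = 0
g(2) = mex{0} = 1
g(3) = mex{0} = 1
g(4) = mex{1} = 0
g(5) = mex{0,1} = 2
g(6) = mex{0} = 1
g(7) = mex{1,2} = 0
g(8) = mex{1} = 0
g(9) = mex{0} = 1
g(10) = mex{0,2} = 1
g(11) = mex{1} = 0
The P-positions (g = 0) in 0..11 are 0, 1, 4, 7, 8, 11.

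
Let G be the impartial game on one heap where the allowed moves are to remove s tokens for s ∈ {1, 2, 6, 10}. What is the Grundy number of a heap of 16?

2

Compute g(0), g(1), … for moves {1, 2, 6, 10}:
k:     0  1  2  3  4  5  6  7  8  9 10 11 12 13 14 15 16
g(k):  0  1  2  0  1  2  3  0  1  2  3  0  1  2  0  1  2
So g(16) = 2.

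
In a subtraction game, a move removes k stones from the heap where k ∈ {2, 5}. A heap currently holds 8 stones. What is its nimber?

Compute g(0), g(1), … for moves {2, 5}:
g(0) = mex{} = 0
g(1) = mex{} = 0
g(2) = mex{0} = 1
g(3) = mex{0} = 1
g(4) = mex{1} = 0
g(5) = mex{0,1} = 2
g(6) = mex{0} = 1
g(7) = mex{1,2} = 0
g(8) = mex{1} = 0
So g(8) = 0.

0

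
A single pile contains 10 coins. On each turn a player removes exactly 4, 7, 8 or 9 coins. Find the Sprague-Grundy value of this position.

Grundy values for subtraction set {4, 7, 8, 9}:
k:     0  1  2  3  4  5  6  7  8  9 10
g(k):  0  0  0  0  1  1  1  1  2  2  2
So g(10) = 2.

2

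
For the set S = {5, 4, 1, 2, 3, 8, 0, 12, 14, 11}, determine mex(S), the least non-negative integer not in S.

The values 0, 1, 2, 3, 4, 5 are all present; 6 is the first non-negative integer missing from the set.

6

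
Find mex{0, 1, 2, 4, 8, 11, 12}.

The values 0, 1, 2 are all present; 3 is the first non-negative integer missing from the set.

3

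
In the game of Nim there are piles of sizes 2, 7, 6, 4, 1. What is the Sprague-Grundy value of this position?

6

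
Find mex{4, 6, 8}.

0 is not in the set, so the mex is 0.

0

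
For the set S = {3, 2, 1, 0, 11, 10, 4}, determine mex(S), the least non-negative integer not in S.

The values 0, 1, 2, 3, 4 are all present; 5 is the first non-negative integer missing from the set.

5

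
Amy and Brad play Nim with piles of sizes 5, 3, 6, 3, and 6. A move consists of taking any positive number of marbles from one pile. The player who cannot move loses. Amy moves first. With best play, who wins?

Amy wins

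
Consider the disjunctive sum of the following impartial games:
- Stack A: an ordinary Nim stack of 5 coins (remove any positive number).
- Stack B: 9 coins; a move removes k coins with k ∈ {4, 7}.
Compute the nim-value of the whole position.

7

Stack A is a plain Nim stack of size 5, so its Grundy value is 5.
Grundy values for stack B (subtraction set {4, 7}):
k:     0  1  2  3  4  5  6  7  8  9
g(k):  0  0  0  0  1  1  1  1  2  2
So g(9) = 2.
The value of a disjunctive sum is the nim-sum of the parts.
Combined value = 5 ⊕ 2 = 7.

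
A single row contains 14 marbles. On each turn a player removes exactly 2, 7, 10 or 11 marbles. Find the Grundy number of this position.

Build the Grundy sequence with g(k) = mex{g(k−s) : s ∈ {2, 7, 10, 11}, s ≤ k}:
k:     0  1  2  3  4  5  6  7  8  9 10 11 12 13 14
g(k):  0  0  1  1  0  0  1  1  2  0  3  1  2  0  3
So g(14) = 3.

3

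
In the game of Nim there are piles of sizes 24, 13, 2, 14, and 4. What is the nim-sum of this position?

29

Bitwise XOR of the heap sizes:
  11000  (24)
  01101  (13)
  00010  (2)
  01110  (14)
  00100  (4)
  -----
  11101  (29)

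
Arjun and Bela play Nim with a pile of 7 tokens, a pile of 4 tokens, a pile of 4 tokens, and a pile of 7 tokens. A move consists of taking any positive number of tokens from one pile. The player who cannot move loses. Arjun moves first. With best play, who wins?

Nim-sum: 7 ^ 4 ^ 4 ^ 7 = 0.
The nim-sum is 0, so this is a P-position: the player to move is in a losing position under optimal play; Arjun is about to move from it and so loses — Bela wins.

Bela wins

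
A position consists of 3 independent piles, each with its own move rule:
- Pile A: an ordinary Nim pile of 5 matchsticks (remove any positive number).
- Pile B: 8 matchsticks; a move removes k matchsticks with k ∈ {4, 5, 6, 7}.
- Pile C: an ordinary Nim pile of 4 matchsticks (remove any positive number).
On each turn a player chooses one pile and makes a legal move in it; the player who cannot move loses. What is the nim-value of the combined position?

3

Pile A is a plain Nim pile of size 5, so its Grundy value is 5.
Grundy values for pile B (subtraction set {4, 5, 6, 7}):
k:     0  1  2  3  4  5  6  7  8
g(k):  0  0  0  0  1  1  1  1  2
So g(8) = 2.
Pile C is a plain Nim pile of size 4, so its Grundy value is 4.
The value of a disjunctive sum is the nim-sum of the parts.
Combined value = 5 XOR 2 XOR 4 = 3.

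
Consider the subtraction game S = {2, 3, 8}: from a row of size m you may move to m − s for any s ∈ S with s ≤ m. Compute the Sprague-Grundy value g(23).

Compute g(0), g(1), … for moves {2, 3, 8}:
k:     0  1  2  3  4  5  6  7  8  9 10 11 12 13 14 15 16 17 18 19 20 21 22 23
g(k):  0  0  1  1  2  0  0  1  1  2  0  0  1  1  2  0  0  1  1  2  0  0  1  1
So g(23) = 1.

1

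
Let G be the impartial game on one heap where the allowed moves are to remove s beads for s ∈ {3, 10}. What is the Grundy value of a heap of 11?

Compute g(0), g(1), … for moves {3, 10}:
g(0) = mex{} = 0
g(1) = mex{} = 0
g(2) = mex{} = 0
g(3) = mex{0} = 1
g(4) = mex{0} = 1
g(5) = mex{0} = 1
g(6) = mex{1} = 0
g(7) = mex{1} = 0
g(8) = mex{1} = 0
g(9) = mex{0} = 1
g(10) = mex{0} = 1
g(11) = mex{0} = 1
So g(11) = 1.

1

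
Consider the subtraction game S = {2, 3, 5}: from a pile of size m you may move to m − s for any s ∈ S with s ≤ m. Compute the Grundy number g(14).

0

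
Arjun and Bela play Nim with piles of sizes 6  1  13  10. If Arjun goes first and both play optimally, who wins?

Nim-sum: 6 XOR 1 XOR 13 XOR 10 = 0.
The nim-sum is 0, so this is a P-position: the player to move is in a losing position under optimal play; Arjun is about to move from it and so loses — Bela wins.

Bela wins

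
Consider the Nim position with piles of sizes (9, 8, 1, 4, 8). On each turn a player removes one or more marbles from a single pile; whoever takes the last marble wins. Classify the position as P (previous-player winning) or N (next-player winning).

Compute the nim-sum pairwise:
9 ⊕ 8 = 1
1 ⊕ 1 = 0
0 ⊕ 4 = 4
4 ⊕ 8 = 12
The nim-sum is 12 ≠ 0, so this is an N-position: the player to move can win.

N-position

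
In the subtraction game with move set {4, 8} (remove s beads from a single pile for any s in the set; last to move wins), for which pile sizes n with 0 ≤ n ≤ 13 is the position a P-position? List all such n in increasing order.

0, 1, 2, 3, 12, 13

Compute g(0), g(1), … for moves {4, 8}:
g(0) = mex{} = 0
g(1) = mex{} = 0
g(2) = mex{} = 0
g(3) = mex{} = 0
g(4) = mex{0} = 1
g(5) = mex{0} = 1
g(6) = mex{0} = 1
g(7) = mex{0} = 1
g(8) = mex{0,1} = 2
g(9) = mex{0,1} = 2
g(10) = mex{0,1} = 2
g(11) = mex{0,1} = 2
g(12) = mex{1,2} = 0
g(13) = mex{1,2} = 0
The P-positions (g = 0) in 0..13 are 0, 1, 2, 3, 12, 13.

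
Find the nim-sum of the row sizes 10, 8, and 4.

6

Compute the nim-sum pairwise:
10 XOR 8 = 2
2 XOR 4 = 6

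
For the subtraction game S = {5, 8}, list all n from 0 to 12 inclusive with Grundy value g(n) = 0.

Build the Grundy sequence with g(k) = mex{g(k−s) : s ∈ {5, 8}, s ≤ k}:
g(0) = mex{} = 0
g(1) = mex{} = 0
g(2) = mex{} = 0
g(3) = mex{} = 0
g(4) = mex{} = 0
g(5) = mex{0} = 1
g(6) = mex{0} = 1
g(7) = mex{0} = 1
g(8) = mex{0} = 1
g(9) = mex{0} = 1
g(10) = mex{0,1} = 2
g(11) = mex{0,1} = 2
g(12) = mex{0,1} = 2
The P-positions (g = 0) in 0..12 are 0, 1, 2, 3, 4.

0, 1, 2, 3, 4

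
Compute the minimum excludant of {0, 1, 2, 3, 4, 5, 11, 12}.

6

The values 0, 1, 2, 3, 4, 5 are all present; 6 is the first non-negative integer missing from the set.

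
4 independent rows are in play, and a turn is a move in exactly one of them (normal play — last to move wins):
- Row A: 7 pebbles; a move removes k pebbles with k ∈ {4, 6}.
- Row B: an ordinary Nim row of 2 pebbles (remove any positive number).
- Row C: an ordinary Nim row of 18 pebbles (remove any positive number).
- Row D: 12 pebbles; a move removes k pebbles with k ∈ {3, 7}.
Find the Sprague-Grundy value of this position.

17

Build the Grundy sequence for row A with g(k) = mex{g(k−s) : s ∈ {4, 6}, s ≤ k}:
g(0) = mex{} = 0
g(1) = mex{} = 0
g(2) = mex{} = 0
g(3) = mex{} = 0
g(4) = mex{0} = 1
g(5) = mex{0} = 1
g(6) = mex{0} = 1
g(7) = mex{0} = 1
So g(7) = 1.
Row B is a plain Nim row of size 2, so its Grundy value is 2.
Row C is a plain Nim row of size 18, so its Grundy value is 18.
Build the Grundy sequence for row D with g(k) = mex{g(k−s) : s ∈ {3, 7}, s ≤ k}:
g(0) = mex{} = 0
g(1) = mex{} = 0
g(2) = mex{} = 0
g(3) = mex{0} = 1
g(4) = mex{0} = 1
g(5) = mex{0} = 1
g(6) = mex{1} = 0
g(7) = mex{0,1} = 2
g(8) = mex{0,1} = 2
g(9) = mex{0} = 1
g(10) = mex{1,2} = 0
g(11) = mex{1,2} = 0
g(12) = mex{1} = 0
So g(12) = 0.
By the Sprague-Grundy theorem, the Grundy value of a sum of independent games is the XOR of the component values.
Combined value = 1 ⊕ 2 ⊕ 18 ⊕ 0 = 17.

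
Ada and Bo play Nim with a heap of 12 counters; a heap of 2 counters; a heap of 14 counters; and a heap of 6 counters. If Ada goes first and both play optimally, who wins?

Ada wins

Nim-sum: 12 XOR 2 XOR 14 XOR 6 = 6.
The nim-sum is 6 ≠ 0, so this is an N-position: the player to move can win; Ada has a winning move.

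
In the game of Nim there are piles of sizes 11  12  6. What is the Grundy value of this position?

1

In binary:
  1011  (11)
  1100  (12)
  0110  (6)
  ----
  0001  (1)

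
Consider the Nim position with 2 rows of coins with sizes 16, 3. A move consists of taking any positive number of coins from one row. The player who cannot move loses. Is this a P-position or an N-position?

N-position

Compute the nim-sum pairwise:
16 ⊕ 3 = 19
The nim-sum is 19 ≠ 0, so this is an N-position: the player to move can win.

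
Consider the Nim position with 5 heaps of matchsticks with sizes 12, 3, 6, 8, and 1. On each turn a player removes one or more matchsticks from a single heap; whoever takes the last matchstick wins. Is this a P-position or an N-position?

Nim-sum: 12 XOR 3 XOR 6 XOR 8 XOR 1 = 0.
The nim-sum is 0, so this is a P-position: the player to move is in a losing position under optimal play.

P-position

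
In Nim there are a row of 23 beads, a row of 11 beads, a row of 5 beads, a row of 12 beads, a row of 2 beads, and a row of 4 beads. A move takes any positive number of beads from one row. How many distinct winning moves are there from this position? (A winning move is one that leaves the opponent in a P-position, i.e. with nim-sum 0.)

Write each in binary and XOR column by column:
  10111  (23)
  01011  (11)
  00101  (5)
  01100  (12)
  00010  (2)
  00100  (4)
  -----
  10011  (19)
The overall nim-sum is X = 19. A row of size p has a winning move iff p XOR X < p (reduce it to p XOR X).
  23: 23 XOR 19 = 4 < 23 — winning move (to 4).
  11: 11 XOR 19 = 24 ≥ 11 — no move.
  5: 5 XOR 19 = 22 ≥ 5 — no move.
  12: 12 XOR 19 = 31 ≥ 12 — no move.
  2: 2 XOR 19 = 17 ≥ 2 — no move.
  4: 4 XOR 19 = 23 ≥ 4 — no move.
That gives 1 winning move.

1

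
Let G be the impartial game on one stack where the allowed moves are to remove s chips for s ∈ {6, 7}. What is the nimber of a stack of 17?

0

Compute g(0), g(1), … for moves {6, 7}:
k:     0  1  2  3  4  5  6  7  8  9 10 11 12 13 14 15 16 17
g(k):  0  0  0  0  0  0  1  1  1  1  1  1  2  0  0  0  0  0
So g(17) = 0.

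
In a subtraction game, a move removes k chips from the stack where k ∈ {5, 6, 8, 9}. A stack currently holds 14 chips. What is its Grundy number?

0

Grundy values for subtraction set {5, 6, 8, 9}:
g(0) = mex{} = 0
g(1) = mex{} = 0
g(2) = mex{} = 0
g(3) = mex{} = 0
g(4) = mex{} = 0
g(5) = mex{0} = 1
g(6) = mex{0} = 1
g(7) = mex{0} = 1
g(8) = mex{0} = 1
g(9) = mex{0} = 1
g(10) = mex{0,1} = 2
g(11) = mex{0,1} = 2
g(12) = mex{0,1} = 2
g(13) = mex{0,1} = 2
g(14) = mex{1} = 0
So g(14) = 0.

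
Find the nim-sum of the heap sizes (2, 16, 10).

24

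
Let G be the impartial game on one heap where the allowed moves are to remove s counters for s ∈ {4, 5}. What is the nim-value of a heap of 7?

1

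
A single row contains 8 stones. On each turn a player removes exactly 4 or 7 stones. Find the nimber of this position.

2

Compute g(0), g(1), … for moves {4, 7}:
k:     0  1  2  3  4  5  6  7  8
g(k):  0  0  0  0  1  1  1  1  2
So g(8) = 2.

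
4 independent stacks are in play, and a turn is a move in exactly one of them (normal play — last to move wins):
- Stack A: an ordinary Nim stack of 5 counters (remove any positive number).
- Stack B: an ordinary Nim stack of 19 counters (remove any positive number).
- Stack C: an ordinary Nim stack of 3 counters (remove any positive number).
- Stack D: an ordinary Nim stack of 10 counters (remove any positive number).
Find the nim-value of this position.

Stack A is a plain Nim stack of size 5, so its Grundy value is 5.
Stack B is a plain Nim stack of size 19, so its Grundy value is 19.
Stack C is a plain Nim stack of size 3, so its Grundy value is 3.
Stack D is a plain Nim stack of size 10, so its Grundy value is 10.
The value of a disjunctive sum is the nim-sum of the parts.
Combined value = 5 XOR 19 XOR 3 XOR 10 = 31.

31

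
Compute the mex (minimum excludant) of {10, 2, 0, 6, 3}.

0 is in the set but 1 is not, so the mex is 1.

1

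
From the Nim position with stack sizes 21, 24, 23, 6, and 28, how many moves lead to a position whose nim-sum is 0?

Compute the nim-sum pairwise:
21 ⊕ 24 = 13
13 ⊕ 23 = 26
26 ⊕ 6 = 28
28 ⊕ 28 = 0
The nim-sum is already 0, so every move leaves a nonzero nim-sum — there are no winning moves.

0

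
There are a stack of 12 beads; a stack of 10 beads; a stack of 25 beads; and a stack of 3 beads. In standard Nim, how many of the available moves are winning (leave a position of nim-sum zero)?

1

Nim-sum: 12 ⊕ 10 ⊕ 25 ⊕ 3 = 28.
The overall nim-sum is X = 28. A stack of size p has a winning move iff p XOR X < p (reduce it to p XOR X).
  12: 12 XOR 28 = 16 ≥ 12 — no move.
  10: 10 XOR 28 = 22 ≥ 10 — no move.
  25: 25 XOR 28 = 5 < 25 — winning move (to 5).
  3: 3 XOR 28 = 31 ≥ 3 — no move.
That gives 1 winning move.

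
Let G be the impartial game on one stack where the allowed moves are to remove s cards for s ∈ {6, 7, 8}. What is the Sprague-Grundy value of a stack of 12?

Compute g(0), g(1), … for moves {6, 7, 8}:
g(0) = mex{} = 0
g(1) = mex{} = 0
g(2) = mex{} = 0
g(3) = mex{} = 0
g(4) = mex{} = 0
g(5) = mex{} = 0
g(6) = mex{0} = 1
g(7) = mex{0} = 1
g(8) = mex{0} = 1
g(9) = mex{0} = 1
g(10) = mex{0} = 1
g(11) = mex{0} = 1
g(12) = mex{0,1} = 2
So g(12) = 2.

2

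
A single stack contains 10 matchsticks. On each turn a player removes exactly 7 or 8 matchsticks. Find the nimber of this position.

1

Build the Grundy sequence with g(k) = mex{g(k−s) : s ∈ {7, 8}, s ≤ k}:
g(0) = mex{} = 0
g(1) = mex{} = 0
g(2) = mex{} = 0
g(3) = mex{} = 0
g(4) = mex{} = 0
g(5) = mex{} = 0
g(6) = mex{} = 0
g(7) = mex{0} = 1
g(8) = mex{0} = 1
g(9) = mex{0} = 1
g(10) = mex{0} = 1
So g(10) = 1.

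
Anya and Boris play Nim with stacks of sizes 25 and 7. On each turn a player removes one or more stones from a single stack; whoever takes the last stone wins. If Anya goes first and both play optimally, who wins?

Anya wins

Nim-sum: 25 ⊕ 7 = 30.
The nim-sum is 30 ≠ 0, so this is an N-position: the player to move can win; Anya has a winning move.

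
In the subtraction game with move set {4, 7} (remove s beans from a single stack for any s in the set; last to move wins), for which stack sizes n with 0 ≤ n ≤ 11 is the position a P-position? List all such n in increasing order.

0, 1, 2, 3, 11

Build the Grundy sequence with g(k) = mex{g(k−s) : s ∈ {4, 7}, s ≤ k}:
g(0) = mex{} = 0
g(1) = mex{} = 0
g(2) = mex{} = 0
g(3) = mex{} = 0
g(4) = mex{0} = 1
g(5) = mex{0} = 1
g(6) = mex{0} = 1
g(7) = mex{0} = 1
g(8) = mex{0,1} = 2
g(9) = mex{0,1} = 2
g(10) = mex{0,1} = 2
g(11) = mex{1} = 0
The P-positions (g = 0) in 0..11 are 0, 1, 2, 3, 11.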